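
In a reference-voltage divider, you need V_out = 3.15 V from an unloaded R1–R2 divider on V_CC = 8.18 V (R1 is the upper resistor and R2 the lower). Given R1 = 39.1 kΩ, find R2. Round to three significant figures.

R2 ≈ 24.5 kΩ

V_out/V_CC = R2/(R1+R2) = 0.3851.
Rearranging, R2 = R1·k/(1−k) = 39.1 × 0.6262 = 24.49 kΩ.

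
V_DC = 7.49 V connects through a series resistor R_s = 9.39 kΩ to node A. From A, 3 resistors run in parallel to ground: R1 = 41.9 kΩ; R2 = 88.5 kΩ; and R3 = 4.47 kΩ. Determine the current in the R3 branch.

I ≈ 0.488 mA

Combine the parallel branches: R_p = (1/41.9 + 1/88.5 + 1/4.47)⁻¹ = 3.863 kΩ.
V_A = 7.49 × 3.863/13.25 = 2.183 V.
I(R3) = V_A / R3 = 2.183/4.47 = 0.4884 mA.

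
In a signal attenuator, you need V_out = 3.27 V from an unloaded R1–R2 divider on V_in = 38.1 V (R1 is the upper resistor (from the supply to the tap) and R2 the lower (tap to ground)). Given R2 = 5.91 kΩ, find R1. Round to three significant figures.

The divider ratio is R2/(R1+R2) = 3.27/38.1 = 0.08583.
So R1 = R2 · (V_in/V_out − 1) = 5.91 × (38.1/3.27 − 1) = 5.91 × 10.65 = 62.95 kΩ.

R1 ≈ 62.9 kΩ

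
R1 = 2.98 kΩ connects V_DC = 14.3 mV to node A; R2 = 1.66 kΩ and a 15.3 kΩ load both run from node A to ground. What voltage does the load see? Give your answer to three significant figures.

R2 ‖ R_L = (1.66 × 15.3)/(1.66 + 15.3) = 1.498 kΩ.
Voltage divider with the loaded lower leg: V_out = 14.3 × 1.498/(2.98 + 1.498) = 14.3 × 0.3345 = 4.783 mV.

V_out ≈ 4.78 mV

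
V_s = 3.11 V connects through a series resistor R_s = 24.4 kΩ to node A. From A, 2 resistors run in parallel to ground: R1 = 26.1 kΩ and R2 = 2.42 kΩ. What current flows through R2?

I ≈ 0.107 mA

Combine the parallel branches: R_p = (1/26.1 + 1/2.42)⁻¹ = 2.215 kΩ.
V_A by voltage divider: V_A = 3.11 × 2.215/(24.4 + 2.215) = 0.2588 V.
I(R2) = V_A / R2 = 0.2588/2.42 = 0.1069 mA.
(Equivalently: I_total = 0.1169 mA, then current-divider fraction G_k/ΣG = 0.9151.)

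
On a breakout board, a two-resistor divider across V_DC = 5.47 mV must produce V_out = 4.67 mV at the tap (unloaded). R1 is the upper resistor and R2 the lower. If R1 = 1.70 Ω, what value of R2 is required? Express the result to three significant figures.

The divider ratio is R2/(R1+R2) = 4.67/5.47 = 0.8537.
So R2 = R1 · V_out/(V_DC − V_out) = 1.70 × 4.67/(5.47 − 4.67) = 1.70 × 5.838 = 9.924 Ω.

R2 ≈ 9.92 Ω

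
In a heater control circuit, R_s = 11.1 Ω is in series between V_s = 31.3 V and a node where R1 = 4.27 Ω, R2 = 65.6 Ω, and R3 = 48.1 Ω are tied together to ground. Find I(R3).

Equivalent of the parallel group: R_p = 3.701 Ω.
V_A = 31.3 × 3.701/14.80 = 7.826 V.
Branch current I = V_A/R3 = 7.826/48.1 = 0.1627 A.

I ≈ 0.163 A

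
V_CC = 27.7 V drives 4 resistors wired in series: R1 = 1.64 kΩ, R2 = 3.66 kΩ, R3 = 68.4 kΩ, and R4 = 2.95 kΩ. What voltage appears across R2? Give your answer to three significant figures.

V ≈ 1.32 V

Total series resistance ΣR = 1.64 + 3.66 + 68.4 + 2.95 = 76.65 kΩ.
By the voltage-divider rule, V = 27.7 × 3.660/76.65 = 1.323 V.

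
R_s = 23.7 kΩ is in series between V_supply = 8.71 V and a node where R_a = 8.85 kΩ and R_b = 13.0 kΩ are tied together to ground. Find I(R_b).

I ≈ 0.122 mA

Equivalent of the parallel group: R_p = 5.265 kΩ.
V_A = 8.71 × 5.265/28.97 = 1.583 V.
I(R_b) = V_A / R_b = 1.583/13.0 = 0.1218 mA.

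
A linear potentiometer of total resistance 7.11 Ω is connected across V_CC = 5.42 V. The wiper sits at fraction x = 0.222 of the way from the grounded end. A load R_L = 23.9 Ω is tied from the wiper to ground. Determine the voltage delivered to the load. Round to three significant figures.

V_out ≈ 1.14 V

The pot divides into 5.532 Ω above the wiper and 1.578 Ω below.
Lower segment in parallel with the load: 1.578 ‖ 23.9 = 1.481 Ω.
Loaded-divider output: V_out = 5.42 × 0.2112 = 1.144 V.
(Unloaded: V_out = x·V_CC = 1.20 V.)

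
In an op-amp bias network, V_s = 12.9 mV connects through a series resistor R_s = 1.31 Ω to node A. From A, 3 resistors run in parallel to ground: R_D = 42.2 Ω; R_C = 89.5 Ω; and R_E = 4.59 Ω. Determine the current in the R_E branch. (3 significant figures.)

I ≈ 2.11 mA

Combine the parallel branches: R_p = (1/42.2 + 1/89.5 + 1/4.59)⁻¹ = 3.957 Ω.
V_A by voltage divider: V_A = 12.9 × 3.957/(1.31 + 3.957) = 9.691 mV.
Branch current I = V_A/R_E = 9.691/4.59 = 2.111 mA.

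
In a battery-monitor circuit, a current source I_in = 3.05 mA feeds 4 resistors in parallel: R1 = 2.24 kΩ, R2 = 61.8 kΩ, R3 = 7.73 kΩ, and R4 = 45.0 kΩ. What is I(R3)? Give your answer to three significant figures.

I ≈ 0.642 mA

ΣG = 1/2.24 + 1/61.8 + 1/7.73 + 1/45.0 = 0.6142.
R3 takes the fraction G_k/ΣG = 0.1294/0.6142 = 0.2106, so I = 3.05 × 0.2106 = 0.6424 mA.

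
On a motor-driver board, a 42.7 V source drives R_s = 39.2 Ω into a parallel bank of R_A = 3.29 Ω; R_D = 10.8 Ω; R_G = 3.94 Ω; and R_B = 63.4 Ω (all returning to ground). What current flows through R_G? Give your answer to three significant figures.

I ≈ 0.400 A

Parallel bank: R_p = 1/(1/3.29 + 1/10.8 + 1/3.94 + 1/63.4) = 1.501 Ω.
Node voltage V_A = V_s · R_p/(R_s + R_p) = 42.7 × 0.03688 = 1.575 V.
I(R_G) = V_A / R_G = 1.575/3.94 = 0.3997 A.
(Equivalently: I_total = 1.049 A, then current-divider fraction G_k/ΣG = 0.3810.)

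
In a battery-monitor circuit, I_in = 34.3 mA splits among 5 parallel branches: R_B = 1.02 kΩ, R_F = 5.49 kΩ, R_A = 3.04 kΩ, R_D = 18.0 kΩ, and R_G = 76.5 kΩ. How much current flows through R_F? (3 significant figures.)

Conductances: ΣG = 1/1.02 + 1/5.49 + 1/3.04 + 1/18.0 + 1/76.5 = 1.560 (1/kΩ).
R_F takes the fraction G_k/ΣG = 0.1821/1.560 = 0.1168, so I = 34.3 × 0.1168 = 4.005 mA.

I ≈ 4.00 mA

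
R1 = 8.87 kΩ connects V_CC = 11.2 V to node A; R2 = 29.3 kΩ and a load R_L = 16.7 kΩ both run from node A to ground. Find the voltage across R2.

V_out ≈ 6.11 V

The load sits in parallel with R2, giving an effective lower resistance R2' = R2·R_L/(R2+R_L) = 10.64 kΩ.
Voltage divider with the loaded lower leg: V_out = 11.2 × 10.64/(8.87 + 10.64) = 11.2 × 0.5453 = 6.107 V.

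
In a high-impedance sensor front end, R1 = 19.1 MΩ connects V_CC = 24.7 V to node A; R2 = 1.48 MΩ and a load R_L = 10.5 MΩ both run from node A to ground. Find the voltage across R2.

V_out ≈ 1.57 V

First combine the lower leg with the load: R2 ‖ R_L = 1.297 MΩ.
Then V_out = V_CC · R2'/(R1 + R2') = 24.7 × 1.297/20.40 = 1.571 V.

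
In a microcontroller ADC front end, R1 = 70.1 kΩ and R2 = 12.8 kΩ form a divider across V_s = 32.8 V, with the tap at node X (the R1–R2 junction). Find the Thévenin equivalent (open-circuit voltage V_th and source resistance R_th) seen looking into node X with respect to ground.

Open-circuit (no load on X): V_th = V_s · R2/(R1 + R2) = 32.8 × 12.8/(70.10 + 12.8) = 5.064 V.
Looking into X with the source shorted: R_th = R1·R2/(R1+R2) = 70.10 × 12.8/82.90 = 10.82 kΩ.

V_th ≈ 5.06 V, R_th ≈ 10.8 kΩ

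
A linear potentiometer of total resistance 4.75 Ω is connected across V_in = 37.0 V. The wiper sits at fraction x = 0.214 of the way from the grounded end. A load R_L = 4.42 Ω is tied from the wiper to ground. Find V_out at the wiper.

Lower segment x·R_p = 1.016 Ω; upper segment (1−x)·R_p = 3.734 Ω.
R_L loads the lower segment: effective lower R = 0.8264 Ω.
Loaded-divider output: V_out = 37.0 × 0.1812 = 6.706 V.

V_out ≈ 6.71 V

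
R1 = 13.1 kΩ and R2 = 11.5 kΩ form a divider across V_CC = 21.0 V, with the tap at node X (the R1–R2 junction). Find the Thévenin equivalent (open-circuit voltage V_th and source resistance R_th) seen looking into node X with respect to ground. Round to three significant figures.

V_th ≈ 9.82 V, R_th ≈ 6.12 kΩ

V_th is the unloaded tap voltage: V_CC · R2/(R1+R2) = 21.0 × 0.4675 = 9.817 V.
With V_CC suppressed (replaced by a short), R_th = R1 ‖ R2 = (13.10 × 11.5)/(13.10 + 11.5) = 6.124 kΩ.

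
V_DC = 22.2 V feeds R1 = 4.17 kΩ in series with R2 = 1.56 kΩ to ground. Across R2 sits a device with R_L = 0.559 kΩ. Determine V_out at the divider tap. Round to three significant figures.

V_out ≈ 1.99 V

R2 ‖ R_L = (1.56 × 0.559)/(1.56 + 0.559) = 0.4115 kΩ.
Then V_out = V_DC · R2'/(R1 + R2') = 22.2 × 0.4115/4.582 = 1.994 V.
(Unloaded it would be 6.04 V; the load pulls it down.)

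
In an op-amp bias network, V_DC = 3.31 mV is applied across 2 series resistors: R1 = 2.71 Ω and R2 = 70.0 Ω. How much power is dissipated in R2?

ΣR = 72.71 Ω → I = 3.31/72.71 = 0.04552 mA.
P = I²R = 0.002072 × 70.0 = 0.1451 µW.

P ≈ 0.145 µW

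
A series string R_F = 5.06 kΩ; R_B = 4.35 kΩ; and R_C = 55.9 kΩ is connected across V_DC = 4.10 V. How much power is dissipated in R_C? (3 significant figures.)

ΣR = 65.31 kΩ → I = 4.10/65.31 = 0.06278 mA.
P(R_C) = I²·R_C = (0.06278)² × 55.9 = 0.2203 mW.

P ≈ 0.220 mW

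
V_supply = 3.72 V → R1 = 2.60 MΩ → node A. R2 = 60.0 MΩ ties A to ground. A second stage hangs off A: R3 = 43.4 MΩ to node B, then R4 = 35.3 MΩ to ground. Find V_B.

The second stage (R3 + R4 = 78.70 MΩ) loads node A in parallel with R2.
R2 ‖ (R3+R4) = 34.04 MΩ.
V_A = 3.72 × 34.04/(2.60 + 34.04) = 3.456 V.
Stage 2 is unloaded, so V_B = V_A · R4/(R3+R4) = 3.456 × 35.3/78.70 = 1.550 V.

V_B ≈ 1.55 V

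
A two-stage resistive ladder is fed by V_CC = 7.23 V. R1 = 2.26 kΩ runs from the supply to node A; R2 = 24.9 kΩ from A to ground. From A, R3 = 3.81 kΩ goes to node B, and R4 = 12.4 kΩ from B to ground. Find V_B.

V_B ≈ 4.50 V

The second stage (R3 + R4 = 16.21 kΩ) loads node A in parallel with R2.
R2 ‖ (R3+R4) = 9.818 kΩ.
So V_A = 7.23 × 0.8129 = 5.877 V.
Stage 2 is unloaded, so V_B = V_A · R4/(R3+R4) = 5.877 × 12.4/16.21 = 4.496 V.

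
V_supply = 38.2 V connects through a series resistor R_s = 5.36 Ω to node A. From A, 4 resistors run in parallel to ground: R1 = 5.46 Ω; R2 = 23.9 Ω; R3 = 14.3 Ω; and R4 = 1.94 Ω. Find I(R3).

Combine the parallel branches: R_p = (1/5.46 + 1/23.9 + 1/14.3 + 1/1.94)⁻¹ = 1.234 Ω.
V_A = 38.2 × 1.234/6.594 = 7.149 V.
I(R3) = V_A / R3 = 7.149/14.3 = 0.4999 A.

I ≈ 0.500 A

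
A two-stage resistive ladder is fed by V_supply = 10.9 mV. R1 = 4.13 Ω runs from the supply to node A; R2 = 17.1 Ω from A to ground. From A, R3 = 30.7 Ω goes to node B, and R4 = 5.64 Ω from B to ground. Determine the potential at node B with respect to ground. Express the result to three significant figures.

The second stage (R3 + R4 = 36.34 Ω) loads node A in parallel with R2.
Effective lower resistance at A: R2 ‖ 36.34 = 11.63 Ω.
First divider: V_A = V_supply · 11.63/(4.13 + 11.63) = 8.043 mV.
Then the unloaded second divider: V_B = V_A × R4/(R3+R4) = 8.043 × 0.1552 = 1.248 mV.

V_B ≈ 1.25 mV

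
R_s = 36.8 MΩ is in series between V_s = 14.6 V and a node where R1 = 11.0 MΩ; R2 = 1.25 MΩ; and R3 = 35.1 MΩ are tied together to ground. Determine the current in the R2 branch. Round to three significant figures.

Combine the parallel branches: R_p = (1/11.0 + 1/1.25 + 1/35.1)⁻¹ = 1.088 MΩ.
Node voltage V_A = V_s · R_p/(R_s + R_p) = 14.6 × 0.02871 = 0.4191 V.
Branch current I = V_A/R2 = 0.4191/1.25 = 0.3353 µA.

I ≈ 0.335 µA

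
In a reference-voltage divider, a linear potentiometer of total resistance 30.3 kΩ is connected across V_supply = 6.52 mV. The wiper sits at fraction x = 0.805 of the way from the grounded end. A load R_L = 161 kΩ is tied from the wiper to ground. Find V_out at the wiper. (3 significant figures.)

The pot divides into 5.908 kΩ above the wiper and 24.39 kΩ below.
R_L loads the lower segment: effective lower R = 21.18 kΩ.
Loaded-divider output: V_out = 6.52 × 0.7819 = 5.098 mV.
(Unloaded: V_out = x·V_supply = 5.25 mV.)

V_out ≈ 5.10 mV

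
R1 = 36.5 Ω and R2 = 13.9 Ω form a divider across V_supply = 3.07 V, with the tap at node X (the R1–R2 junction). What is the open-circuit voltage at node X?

Open-circuit (no load on X): V_th = V_supply · R2/(R1 + R2) = 3.07 × 13.9/(36.50 + 13.9) = 0.8467 V.

V_th ≈ 0.847 V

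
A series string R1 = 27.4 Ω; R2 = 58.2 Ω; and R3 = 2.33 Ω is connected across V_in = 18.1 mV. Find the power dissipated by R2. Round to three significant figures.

P ≈ 2.47 µW

ΣR = 87.93 Ω → I = 18.1/87.93 = 0.2058 mA.
P(R2) = I²·R2 = (0.2058)² × 58.2 = 2.466 µW.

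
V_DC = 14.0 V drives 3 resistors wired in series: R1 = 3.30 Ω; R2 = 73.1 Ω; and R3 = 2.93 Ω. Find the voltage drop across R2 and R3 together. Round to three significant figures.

V ≈ 13.4 V

Total series resistance ΣR = 3.30 + 73.1 + 2.93 = 79.33 Ω.
R_{R2..R3} = 73.1 + 2.93 = 76.03 Ω.
V = V_DC · R/ΣR = 14.0 × 0.9584 = 13.42 V.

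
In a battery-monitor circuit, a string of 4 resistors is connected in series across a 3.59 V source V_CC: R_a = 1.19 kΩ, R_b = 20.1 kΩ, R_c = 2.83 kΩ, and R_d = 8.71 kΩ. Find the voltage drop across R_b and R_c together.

Series total: ΣR = 1.19 + 20.1 + 2.83 + 8.71 = 32.83 kΩ.
R_{R_b..R_c} = 20.1 + 2.83 = 22.93 kΩ.
Voltage divider: V = V_CC · (22.93 / 32.83) = 3.59 × 0.6984 = 2.507 V.

V ≈ 2.51 V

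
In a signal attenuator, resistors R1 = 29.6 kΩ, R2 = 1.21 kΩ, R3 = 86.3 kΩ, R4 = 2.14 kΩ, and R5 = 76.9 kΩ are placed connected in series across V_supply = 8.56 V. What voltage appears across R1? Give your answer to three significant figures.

V ≈ 1.29 V

ΣR = 29.6 + 1.21 + 86.3 + 2.14 + 76.9 = 196.2 kΩ.
V = V_supply · R/ΣR = 8.56 × 0.1509 = 1.292 V.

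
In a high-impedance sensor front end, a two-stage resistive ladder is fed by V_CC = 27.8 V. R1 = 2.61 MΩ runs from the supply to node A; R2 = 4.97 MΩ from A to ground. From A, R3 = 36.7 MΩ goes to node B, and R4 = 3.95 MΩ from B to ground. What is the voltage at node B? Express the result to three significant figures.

V_B ≈ 1.70 V

Looking into the second stage from A: R3 + R4 = 40.65 MΩ appears in parallel with R2.
Effective lower resistance at A: R2 ‖ 40.65 = 4.429 MΩ.
First divider: V_A = V_CC · 4.429/(2.61 + 4.429) = 17.49 V.
V_B = V_A × 0.09717 = 1.700 V.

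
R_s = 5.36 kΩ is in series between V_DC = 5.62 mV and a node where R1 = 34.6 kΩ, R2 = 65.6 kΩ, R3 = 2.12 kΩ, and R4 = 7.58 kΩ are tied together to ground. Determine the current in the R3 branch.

I ≈ 0.593 µA

Equivalent of the parallel group: R_p = 1.544 kΩ.
Node voltage V_A = V_DC · R_p/(R_s + R_p) = 5.62 × 0.2236 = 1.257 mV.
Branch current I = V_A/R3 = 1.257/2.12 = 0.5928 µA.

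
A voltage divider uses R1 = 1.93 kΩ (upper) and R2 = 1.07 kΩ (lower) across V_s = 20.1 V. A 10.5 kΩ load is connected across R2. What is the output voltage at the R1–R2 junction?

R2 ‖ R_L = (1.07 × 10.5)/(1.07 + 10.5) = 0.9710 kΩ.
Then V_out = V_s · R2'/(R1 + R2') = 20.1 × 0.9710/2.901 = 6.728 V.

V_out ≈ 6.73 V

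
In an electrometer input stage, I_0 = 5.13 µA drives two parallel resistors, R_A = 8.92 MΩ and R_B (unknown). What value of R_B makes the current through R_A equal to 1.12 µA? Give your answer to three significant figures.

R_B ≈ 2.49 MΩ

In a two-way split, I_A/I_0 = R_B/(R_A + R_B).
1.12/5.13 = R_B/(R_A + R_B) → R_B = R_A · (0.2183)/(1 − 0.2183) = 8.92 × 0.2793 = 2.491 MΩ.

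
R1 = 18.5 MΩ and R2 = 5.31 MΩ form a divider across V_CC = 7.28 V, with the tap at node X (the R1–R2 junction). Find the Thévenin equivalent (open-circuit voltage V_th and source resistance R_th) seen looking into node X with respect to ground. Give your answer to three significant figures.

V_th ≈ 1.62 V, R_th ≈ 4.13 MΩ

V_th is the unloaded tap voltage: V_CC · R2/(R1+R2) = 7.28 × 0.2230 = 1.624 V.
With V_CC suppressed (replaced by a short), R_th = R1 ‖ R2 = (18.50 × 5.31)/(18.50 + 5.31) = 4.126 MΩ.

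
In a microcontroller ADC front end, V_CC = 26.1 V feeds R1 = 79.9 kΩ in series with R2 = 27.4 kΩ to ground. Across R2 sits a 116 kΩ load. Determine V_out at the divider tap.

The load sits in parallel with R2, giving an effective lower resistance R2' = R2·R_L/(R2+R_L) = 22.16 kΩ.
Voltage divider with the loaded lower leg: V_out = 26.1 × 22.16/(79.9 + 22.16) = 26.1 × 0.2172 = 5.668 V.

V_out ≈ 5.67 V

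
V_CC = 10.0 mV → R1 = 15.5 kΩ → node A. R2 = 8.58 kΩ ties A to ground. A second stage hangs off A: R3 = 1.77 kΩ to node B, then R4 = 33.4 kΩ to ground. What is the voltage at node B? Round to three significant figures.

V_B ≈ 2.92 mV

Looking into the second stage from A: R3 + R4 = 35.17 kΩ appears in parallel with R2.
Effective lower resistance at A: R2 ‖ 35.17 = 6.897 kΩ.
First divider: V_A = V_CC · 6.897/(15.5 + 6.897) = 3.080 mV.
Stage 2 is unloaded, so V_B = V_A · R4/(R3+R4) = 3.080 × 33.4/35.17 = 2.925 mV.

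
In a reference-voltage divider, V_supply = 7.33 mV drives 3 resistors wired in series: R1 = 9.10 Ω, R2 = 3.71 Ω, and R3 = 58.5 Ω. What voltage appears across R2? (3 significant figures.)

ΣR = 9.10 + 3.71 + 58.5 = 71.31 Ω.
By the voltage-divider rule, V = 7.33 × 3.710/71.31 = 0.3814 mV.

V ≈ 0.381 mV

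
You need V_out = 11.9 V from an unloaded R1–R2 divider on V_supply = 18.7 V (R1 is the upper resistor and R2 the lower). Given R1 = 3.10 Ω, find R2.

The divider ratio is R2/(R1+R2) = 11.9/18.7 = 0.6364.
R2 = R1 · 0.6364/(1 − 0.6364) = 5.425 Ω.

R2 ≈ 5.43 Ω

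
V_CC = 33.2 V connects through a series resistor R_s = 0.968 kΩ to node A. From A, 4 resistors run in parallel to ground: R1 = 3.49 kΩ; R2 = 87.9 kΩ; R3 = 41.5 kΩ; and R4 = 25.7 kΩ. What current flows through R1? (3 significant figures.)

I ≈ 7.05 mA

Combine the parallel branches: R_p = (1/3.49 + 1/87.9 + 1/41.5 + 1/25.7)⁻¹ = 2.771 kΩ.
Node voltage V_A = V_CC · R_p/(R_s + R_p) = 33.2 × 0.7411 = 24.60 V.
Branch current I = V_A/R1 = 24.60/3.49 = 7.050 mA.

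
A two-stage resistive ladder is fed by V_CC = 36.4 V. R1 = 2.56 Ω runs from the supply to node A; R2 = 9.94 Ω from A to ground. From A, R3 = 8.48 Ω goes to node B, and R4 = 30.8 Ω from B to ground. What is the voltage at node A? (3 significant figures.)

Looking into the second stage from A: R3 + R4 = 39.28 Ω appears in parallel with R2.
R2 ‖ (R3+R4) = 7.933 Ω.
First divider: V_A = V_CC · 7.933/(2.56 + 7.933) = 27.52 V.

V_A ≈ 27.5 V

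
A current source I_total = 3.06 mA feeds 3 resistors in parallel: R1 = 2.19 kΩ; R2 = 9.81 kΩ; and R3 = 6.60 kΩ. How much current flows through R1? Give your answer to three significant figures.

ΣG = 1/2.19 + 1/9.81 + 1/6.60 = 0.7101.
By the current-divider rule, I = I_total · G_k/ΣG = 3.06 × 0.6431 = 1.968 mA.

I ≈ 1.97 mA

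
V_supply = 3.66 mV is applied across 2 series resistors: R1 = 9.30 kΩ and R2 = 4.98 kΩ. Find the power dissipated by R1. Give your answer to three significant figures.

P ≈ 0.611 nW

Series current I = V_supply/ΣR = 3.66/14.28 = 0.2563 µA.
P = I²R = 0.06569 × 9.30 = 0.6109 nW.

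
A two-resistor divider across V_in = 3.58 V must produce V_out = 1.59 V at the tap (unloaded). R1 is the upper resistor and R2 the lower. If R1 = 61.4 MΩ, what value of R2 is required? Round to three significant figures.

R2 ≈ 49.1 MΩ

V_out/V_in = R2/(R1+R2) = 0.4441.
So R2 = R1 · V_out/(V_in − V_out) = 61.4 × 1.59/(3.58 − 1.59) = 61.4 × 0.7990 = 49.06 MΩ.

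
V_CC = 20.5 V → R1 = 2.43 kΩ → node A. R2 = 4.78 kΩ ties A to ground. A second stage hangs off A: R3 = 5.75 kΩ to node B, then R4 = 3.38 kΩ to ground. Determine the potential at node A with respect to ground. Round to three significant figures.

The second stage (R3 + R4 = 9.130 kΩ) loads node A in parallel with R2.
Effective lower resistance at A: R2 ‖ 9.130 = 3.137 kΩ.
V_A = 20.5 × 3.137/(2.43 + 3.137) = 11.55 V.

V_A ≈ 11.6 V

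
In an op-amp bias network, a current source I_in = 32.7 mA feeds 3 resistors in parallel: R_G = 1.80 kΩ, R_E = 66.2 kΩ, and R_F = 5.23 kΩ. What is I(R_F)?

I ≈ 8.21 mA

Total conductance ΣG = 1/1.80 + 1/66.2 + 1/5.23 = 0.7619 (units of 1/kΩ).
R_F takes the fraction G_k/ΣG = 0.1912/0.7619 = 0.2510, so I = 32.7 × 0.2510 = 8.207 mA.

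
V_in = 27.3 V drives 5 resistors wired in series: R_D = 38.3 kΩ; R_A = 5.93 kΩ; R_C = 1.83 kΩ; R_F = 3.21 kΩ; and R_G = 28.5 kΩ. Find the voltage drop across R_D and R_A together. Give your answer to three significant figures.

V ≈ 15.5 V

ΣR = 38.3 + 5.93 + 1.83 + 3.21 + 28.5 = 77.77 kΩ.
R_{R_D..R_A} = 38.3 + 5.93 = 44.23 kΩ.
V = V_in · R/ΣR = 27.3 × 0.5687 = 15.53 V.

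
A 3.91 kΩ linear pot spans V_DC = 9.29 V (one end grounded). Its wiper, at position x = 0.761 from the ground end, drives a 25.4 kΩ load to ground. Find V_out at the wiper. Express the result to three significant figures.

Split the track: R_lower = x·R_p = 2.976 kΩ, R_upper = (1−x)·R_p = 0.9345 kΩ.
Lower segment in parallel with the load: 2.976 ‖ 25.4 = 2.663 kΩ.
Loaded-divider output: V_out = 9.29 × 0.7403 = 6.877 V.

V_out ≈ 6.88 V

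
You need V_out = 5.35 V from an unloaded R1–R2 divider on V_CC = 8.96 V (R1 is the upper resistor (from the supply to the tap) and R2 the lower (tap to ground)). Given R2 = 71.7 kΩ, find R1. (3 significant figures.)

Required fraction k = V_out/V_CC = 0.5971.
Rearranging, R1 = R2·(1−k)/k = 71.7 × 0.6748 = 48.38 kΩ.

R1 ≈ 48.4 kΩ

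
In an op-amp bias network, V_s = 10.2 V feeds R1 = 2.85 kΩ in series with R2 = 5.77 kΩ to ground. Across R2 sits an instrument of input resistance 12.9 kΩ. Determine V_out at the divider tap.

First combine the lower leg with the load: R2 ‖ R_L = 3.987 kΩ.
Then V_out = V_s · R2'/(R1 + R2') = 10.2 × 3.987/6.837 = 5.948 V.
(Unloaded it would be 6.83 V; the load pulls it down.)

V_out ≈ 5.95 V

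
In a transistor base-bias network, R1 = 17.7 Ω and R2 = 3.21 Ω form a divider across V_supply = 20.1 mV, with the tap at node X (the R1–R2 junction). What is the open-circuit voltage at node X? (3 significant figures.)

V_th ≈ 3.09 mV

V_th is the unloaded tap voltage: V_supply · R2/(R1+R2) = 20.1 × 0.1535 = 3.086 mV.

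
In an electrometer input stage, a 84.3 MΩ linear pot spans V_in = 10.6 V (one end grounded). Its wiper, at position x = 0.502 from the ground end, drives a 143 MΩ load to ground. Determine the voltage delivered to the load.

V_out ≈ 4.64 V

The pot divides into 41.98 MΩ above the wiper and 42.32 MΩ below.
R_L loads the lower segment: effective lower R = 32.65 MΩ.
Then V_out = V_in · 32.65/(41.98 + 32.65) = 4.638 V.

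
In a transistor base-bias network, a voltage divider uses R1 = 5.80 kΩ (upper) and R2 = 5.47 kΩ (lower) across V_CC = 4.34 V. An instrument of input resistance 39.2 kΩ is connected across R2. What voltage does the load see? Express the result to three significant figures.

V_out ≈ 1.97 V

The load sits in parallel with R2, giving an effective lower resistance R2' = R2·R_L/(R2+R_L) = 4.800 kΩ.
Voltage divider with the loaded lower leg: V_out = 4.34 × 4.800/(5.80 + 4.800) = 4.34 × 0.4528 = 1.965 V.
(Unloaded it would be 2.11 V; the load pulls it down.)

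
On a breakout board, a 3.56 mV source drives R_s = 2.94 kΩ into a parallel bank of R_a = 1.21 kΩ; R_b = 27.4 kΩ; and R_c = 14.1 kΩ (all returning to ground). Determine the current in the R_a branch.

I ≈ 0.786 µA

Equivalent of the parallel group: R_p = 1.071 kΩ.
V_A by voltage divider: V_A = 3.56 × 1.071/(2.94 + 1.071) = 0.9505 mV.
Branch current I = V_A/R_a = 0.9505/1.21 = 0.7855 µA.
(Equivalently: I_total = 0.8876 µA, then current-divider fraction G_k/ΣG = 0.8850.)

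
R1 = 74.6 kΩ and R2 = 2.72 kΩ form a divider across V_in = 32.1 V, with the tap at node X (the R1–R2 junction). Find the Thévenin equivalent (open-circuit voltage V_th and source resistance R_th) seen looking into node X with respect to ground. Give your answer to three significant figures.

V_th ≈ 1.13 V, R_th ≈ 2.62 kΩ

Open-circuit (no load on X): V_th = V_in · R2/(R1 + R2) = 32.1 × 2.72/(74.60 + 2.72) = 1.129 V.
Zeroing V_in shorts the top of R1 to ground, so R_th = R1 ‖ R2 = 2.624 kΩ.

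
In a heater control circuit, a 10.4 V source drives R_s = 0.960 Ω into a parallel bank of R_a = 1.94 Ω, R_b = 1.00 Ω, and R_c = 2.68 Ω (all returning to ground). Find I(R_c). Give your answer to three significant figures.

I ≈ 1.38 A

Equivalent of the parallel group: R_p = 0.5295 Ω.
Node voltage V_A = V_s · R_p/(R_s + R_p) = 10.4 × 0.3555 = 3.697 V.
Branch current I = V_A/R_c = 3.697/2.68 = 1.379 A.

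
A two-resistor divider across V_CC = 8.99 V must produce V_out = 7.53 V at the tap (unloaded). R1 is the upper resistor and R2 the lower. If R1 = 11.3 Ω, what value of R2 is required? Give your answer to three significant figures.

R2 ≈ 58.3 Ω

The divider ratio is R2/(R1+R2) = 7.53/8.99 = 0.8376.
R2 = R1 · 0.8376/(1 − 0.8376) = 58.28 Ω.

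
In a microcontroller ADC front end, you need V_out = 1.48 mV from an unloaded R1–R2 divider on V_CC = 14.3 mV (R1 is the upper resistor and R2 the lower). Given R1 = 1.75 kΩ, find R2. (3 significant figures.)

V_out/V_CC = R2/(R1+R2) = 0.1035.
So R2 = R1 · V_out/(V_CC − V_out) = 1.75 × 1.48/(14.3 − 1.48) = 1.75 × 0.1154 = 0.2020 kΩ.

R2 ≈ 0.202 kΩ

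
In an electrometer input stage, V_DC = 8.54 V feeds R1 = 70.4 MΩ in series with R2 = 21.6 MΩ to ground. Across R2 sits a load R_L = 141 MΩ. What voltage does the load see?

V_out ≈ 1.79 V

The load sits in parallel with R2, giving an effective lower resistance R2' = R2·R_L/(R2+R_L) = 18.73 MΩ.
Then V_out = V_DC · R2'/(R1 + R2') = 8.54 × 18.73/89.13 = 1.795 V.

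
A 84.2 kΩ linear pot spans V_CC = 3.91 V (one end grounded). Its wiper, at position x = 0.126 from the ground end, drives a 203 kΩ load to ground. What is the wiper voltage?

V_out ≈ 0.471 V

Split the track: R_lower = x·R_p = 10.61 kΩ, R_upper = (1−x)·R_p = 73.59 kΩ.
R_L loads the lower segment: effective lower R = 10.08 kΩ.
Loaded-divider output: V_out = 3.91 × 0.1205 = 0.4711 V.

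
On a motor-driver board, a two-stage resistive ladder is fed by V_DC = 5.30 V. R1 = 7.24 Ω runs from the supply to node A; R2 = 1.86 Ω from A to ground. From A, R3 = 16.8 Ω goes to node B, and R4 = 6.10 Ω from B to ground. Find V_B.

V_B ≈ 0.271 V

Looking into the second stage from A: R3 + R4 = 22.90 Ω appears in parallel with R2.
Effective lower resistance at A: R2 ‖ 22.90 = 1.720 Ω.
So V_A = 5.30 × 0.1920 = 1.018 V.
V_B = V_A × 0.2664 = 0.2710 V.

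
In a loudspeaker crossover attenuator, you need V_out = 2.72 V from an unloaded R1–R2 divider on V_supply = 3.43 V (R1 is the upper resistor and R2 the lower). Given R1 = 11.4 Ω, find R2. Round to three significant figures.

The divider ratio is R2/(R1+R2) = 2.72/3.43 = 0.7930.
R2 = R1 · 0.7930/(1 − 0.7930) = 43.67 Ω.

R2 ≈ 43.7 Ω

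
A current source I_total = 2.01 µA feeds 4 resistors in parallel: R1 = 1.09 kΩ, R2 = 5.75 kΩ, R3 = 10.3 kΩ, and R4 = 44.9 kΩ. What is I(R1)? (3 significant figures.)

I ≈ 1.52 µA

Total conductance ΣG = 1/1.09 + 1/5.75 + 1/10.3 + 1/44.9 = 1.211 (units of 1/kΩ).
By the current-divider rule, I = I_total · G_k/ΣG = 2.01 × 0.7578 = 1.523 µA.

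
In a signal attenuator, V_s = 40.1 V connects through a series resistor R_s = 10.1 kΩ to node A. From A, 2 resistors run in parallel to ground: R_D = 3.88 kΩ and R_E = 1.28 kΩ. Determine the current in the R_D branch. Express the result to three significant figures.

Equivalent of the parallel group: R_p = 0.9625 kΩ.
V_A by voltage divider: V_A = 40.1 × 0.9625/(10.1 + 0.9625) = 3.489 V.
I(R_D) = V_A / R_D = 3.489/3.88 = 0.8992 mA.

I ≈ 0.899 mA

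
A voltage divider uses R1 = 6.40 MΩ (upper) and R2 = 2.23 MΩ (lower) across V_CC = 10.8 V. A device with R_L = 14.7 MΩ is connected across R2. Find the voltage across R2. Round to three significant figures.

The load sits in parallel with R2, giving an effective lower resistance R2' = R2·R_L/(R2+R_L) = 1.936 MΩ.
Then V_out = V_CC · R2'/(R1 + R2') = 10.8 × 1.936/8.336 = 2.509 V.

V_out ≈ 2.51 V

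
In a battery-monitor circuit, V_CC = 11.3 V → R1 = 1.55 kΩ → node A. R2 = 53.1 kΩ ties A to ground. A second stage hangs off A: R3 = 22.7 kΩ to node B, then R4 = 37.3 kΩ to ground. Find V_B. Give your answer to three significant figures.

Node A sees R2 in parallel with the series input of stage 2, R3 + R4 = 60.00 kΩ.
R2 ‖ (R3+R4) = 28.17 kΩ.
First divider: V_A = V_CC · 28.17/(1.55 + 28.17) = 10.71 V.
V_B = V_A × 0.6217 = 6.658 V.

V_B ≈ 6.66 V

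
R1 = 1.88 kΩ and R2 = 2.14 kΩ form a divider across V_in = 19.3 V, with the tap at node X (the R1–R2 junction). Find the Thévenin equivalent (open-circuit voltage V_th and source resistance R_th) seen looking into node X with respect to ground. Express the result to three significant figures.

Open-circuit (no load on X): V_th = V_in · R2/(R1 + R2) = 19.3 × 2.14/(1.880 + 2.14) = 10.27 V.
Zeroing V_in shorts the top of R1 to ground, so R_th = R1 ‖ R2 = 1.001 kΩ.

V_th ≈ 10.3 V, R_th ≈ 1.00 kΩ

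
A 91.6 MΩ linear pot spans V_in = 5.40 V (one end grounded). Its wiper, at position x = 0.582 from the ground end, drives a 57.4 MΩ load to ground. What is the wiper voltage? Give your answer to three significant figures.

Split the track: R_lower = x·R_p = 53.31 MΩ, R_upper = (1−x)·R_p = 38.29 MΩ.
R_L loads the lower segment: effective lower R = 27.64 MΩ.
V_out = 5.40 × 27.64/(38.29 + 27.64) = 2.264 V.

V_out ≈ 2.26 V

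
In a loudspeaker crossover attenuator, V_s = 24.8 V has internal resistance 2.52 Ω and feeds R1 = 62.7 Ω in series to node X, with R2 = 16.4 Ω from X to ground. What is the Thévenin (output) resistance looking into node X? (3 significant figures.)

R_th ≈ 13.1 Ω

R1' = 2.52 + 62.7 = 65.22 Ω (source resistance + R1).
Zeroing V_s shorts the top of R1' to ground, so R_th = R1' ‖ R2 = 13.10 Ω.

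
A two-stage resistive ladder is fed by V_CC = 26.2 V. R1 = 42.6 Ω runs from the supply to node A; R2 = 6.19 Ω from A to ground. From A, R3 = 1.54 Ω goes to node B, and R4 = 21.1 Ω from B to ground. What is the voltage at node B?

The second stage (R3 + R4 = 22.64 Ω) loads node A in parallel with R2.
R2 ‖ (R3+R4) = 4.861 Ω.
First divider: V_A = V_CC · 4.861/(42.6 + 4.861) = 2.683 V.
Then the unloaded second divider: V_B = V_A × R4/(R3+R4) = 2.683 × 0.9320 = 2.501 V.

V_B ≈ 2.50 V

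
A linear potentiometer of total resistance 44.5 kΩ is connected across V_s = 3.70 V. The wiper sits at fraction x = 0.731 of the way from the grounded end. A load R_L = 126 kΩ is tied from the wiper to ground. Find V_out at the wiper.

Split the track: R_lower = x·R_p = 32.53 kΩ, R_upper = (1−x)·R_p = 11.97 kΩ.
Lower segment in parallel with the load: 32.53 ‖ 126 = 25.85 kΩ.
V_out = 3.70 × 25.85/(11.97 + 25.85) = 2.529 V.

V_out ≈ 2.53 V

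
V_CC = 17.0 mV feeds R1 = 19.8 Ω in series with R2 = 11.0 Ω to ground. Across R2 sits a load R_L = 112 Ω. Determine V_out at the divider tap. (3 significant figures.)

First combine the lower leg with the load: R2 ‖ R_L = 10.02 Ω.
Now apply the divider: V_out = 17.0 × 0.3359 = 5.711 mV.
(Unloaded it would be 6.07 mV; the load pulls it down.)

V_out ≈ 5.71 mV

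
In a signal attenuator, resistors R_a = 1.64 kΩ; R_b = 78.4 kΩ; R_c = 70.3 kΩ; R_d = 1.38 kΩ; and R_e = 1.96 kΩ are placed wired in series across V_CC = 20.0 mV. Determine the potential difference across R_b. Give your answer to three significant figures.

Total series resistance ΣR = 1.64 + 78.4 + 70.3 + 1.38 + 1.96 = 153.7 kΩ.
By the voltage-divider rule, V = 20.0 × 78.40/153.7 = 10.20 mV.

V ≈ 10.2 mV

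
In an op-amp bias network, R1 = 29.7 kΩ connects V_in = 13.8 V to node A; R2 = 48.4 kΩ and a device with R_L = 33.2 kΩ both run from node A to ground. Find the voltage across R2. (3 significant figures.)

V_out ≈ 5.50 V

The load sits in parallel with R2, giving an effective lower resistance R2' = R2·R_L/(R2+R_L) = 19.69 kΩ.
Then V_out = V_in · R2'/(R1 + R2') = 13.8 × 19.69/49.39 = 5.502 V.
(Unloaded it would be 8.55 V; the load pulls it down.)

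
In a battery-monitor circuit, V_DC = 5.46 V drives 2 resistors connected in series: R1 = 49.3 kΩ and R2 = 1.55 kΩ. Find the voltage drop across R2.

ΣR = 49.3 + 1.55 = 50.85 kΩ.
Voltage divider: V = V_DC · (1.550 / 50.85) = 5.46 × 0.03048 = 0.1664 V.

V ≈ 0.166 V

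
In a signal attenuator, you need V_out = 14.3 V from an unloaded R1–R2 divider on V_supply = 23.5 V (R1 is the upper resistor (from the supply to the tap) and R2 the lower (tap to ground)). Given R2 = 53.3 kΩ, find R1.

The divider ratio is R2/(R1+R2) = 14.3/23.5 = 0.6085.
Rearranging, R1 = R2·(1−k)/k = 53.3 × 0.6434 = 34.29 kΩ.

R1 ≈ 34.3 kΩ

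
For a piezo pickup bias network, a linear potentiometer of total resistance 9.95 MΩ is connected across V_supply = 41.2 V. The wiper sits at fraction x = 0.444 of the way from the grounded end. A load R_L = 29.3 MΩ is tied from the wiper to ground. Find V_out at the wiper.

Lower segment x·R_p = 4.418 MΩ; upper segment (1−x)·R_p = 5.532 MΩ.
R_L loads the lower segment: effective lower R = 3.839 MΩ.
Then V_out = V_supply · 3.839/(5.532 + 3.839) = 16.88 V.

V_out ≈ 16.9 V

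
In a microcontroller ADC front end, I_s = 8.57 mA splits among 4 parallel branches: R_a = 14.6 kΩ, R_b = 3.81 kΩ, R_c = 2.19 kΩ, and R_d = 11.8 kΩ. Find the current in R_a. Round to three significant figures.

I ≈ 0.673 mA

Total conductance ΣG = 1/14.6 + 1/3.81 + 1/2.19 + 1/11.8 = 0.8723 (units of 1/kΩ).
By the current-divider rule, I = I_s · G_k/ΣG = 8.57 × 0.07852 = 0.6729 mA.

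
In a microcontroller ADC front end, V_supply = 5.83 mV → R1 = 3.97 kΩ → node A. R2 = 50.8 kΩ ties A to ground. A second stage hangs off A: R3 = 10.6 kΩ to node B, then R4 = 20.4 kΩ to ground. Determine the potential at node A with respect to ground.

V_A ≈ 4.83 mV

Node A sees R2 in parallel with the series input of stage 2, R3 + R4 = 31.00 kΩ.
R2 ‖ (R3+R4) = 19.25 kΩ.
First divider: V_A = V_supply · 19.25/(3.97 + 19.25) = 4.833 mV.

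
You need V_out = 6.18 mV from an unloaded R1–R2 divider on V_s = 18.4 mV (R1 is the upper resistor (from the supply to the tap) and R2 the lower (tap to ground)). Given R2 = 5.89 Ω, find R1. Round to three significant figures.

Required fraction k = V_out/V_s = 0.3359.
So R1 = R2 · (V_s/V_out − 1) = 5.89 × (18.4/6.18 − 1) = 5.89 × 1.977 = 11.65 Ω.

R1 ≈ 11.6 Ω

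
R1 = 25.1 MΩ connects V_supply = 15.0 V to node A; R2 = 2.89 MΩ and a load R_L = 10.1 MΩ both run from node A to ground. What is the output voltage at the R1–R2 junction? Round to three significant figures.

R2 ‖ R_L = (2.89 × 10.1)/(2.89 + 10.1) = 2.247 MΩ.
Then V_out = V_supply · R2'/(R1 + R2') = 15.0 × 2.247/27.35 = 1.233 V.

V_out ≈ 1.23 V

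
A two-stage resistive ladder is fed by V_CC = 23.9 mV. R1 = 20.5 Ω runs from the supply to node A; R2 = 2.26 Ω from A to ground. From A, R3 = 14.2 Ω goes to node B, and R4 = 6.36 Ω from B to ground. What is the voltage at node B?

The second stage (R3 + R4 = 20.56 Ω) loads node A in parallel with R2.
Effective lower resistance at A: R2 ‖ 20.56 = 2.036 Ω.
So V_A = 23.9 × 0.09035 = 2.159 mV.
Stage 2 is unloaded, so V_B = V_A · R4/(R3+R4) = 2.159 × 6.36/20.56 = 0.6680 mV.

V_B ≈ 0.668 mV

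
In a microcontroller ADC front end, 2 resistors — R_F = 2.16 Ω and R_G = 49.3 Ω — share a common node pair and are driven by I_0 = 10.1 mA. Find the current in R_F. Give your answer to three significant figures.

I ≈ 9.68 mA

For two parallel branches, I_k = I_0 · (other R)/(sum of R).
So I = 10.1 × 49.3/51.46 = 9.676 mA.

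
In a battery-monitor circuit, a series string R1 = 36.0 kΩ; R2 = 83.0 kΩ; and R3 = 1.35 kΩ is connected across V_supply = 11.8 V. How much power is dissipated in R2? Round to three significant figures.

ΣR = 120.3 kΩ → I = 11.8/120.3 = 0.09805 mA.
P = I²R = 0.009613 × 83.0 = 0.7979 mW.

P ≈ 0.798 mW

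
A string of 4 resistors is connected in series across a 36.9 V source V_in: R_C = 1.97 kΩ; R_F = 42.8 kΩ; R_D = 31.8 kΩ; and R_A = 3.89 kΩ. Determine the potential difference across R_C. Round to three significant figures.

V ≈ 0.903 V

ΣR = 1.97 + 42.8 + 31.8 + 3.89 = 80.46 kΩ.
V = V_in · R/ΣR = 36.9 × 0.02448 = 0.9035 V.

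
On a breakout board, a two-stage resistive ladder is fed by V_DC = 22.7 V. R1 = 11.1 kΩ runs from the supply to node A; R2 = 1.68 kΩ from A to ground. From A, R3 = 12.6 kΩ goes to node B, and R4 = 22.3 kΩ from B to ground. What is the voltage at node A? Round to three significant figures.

V_A ≈ 2.86 V

The second stage (R3 + R4 = 34.90 kΩ) loads node A in parallel with R2.
R2 ‖ (R3+R4) = 1.603 kΩ.
So V_A = 22.7 × 0.1262 = 2.864 V.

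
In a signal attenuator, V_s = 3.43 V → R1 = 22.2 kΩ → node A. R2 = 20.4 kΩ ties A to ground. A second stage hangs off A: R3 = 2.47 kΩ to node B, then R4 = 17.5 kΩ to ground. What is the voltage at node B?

Looking into the second stage from A: R3 + R4 = 19.97 kΩ appears in parallel with R2.
R2 ‖ (R3+R4) = 10.09 kΩ.
So V_A = 3.43 × 0.3125 = 1.072 V.
Stage 2 is unloaded, so V_B = V_A · R4/(R3+R4) = 1.072 × 17.5/19.97 = 0.9393 V.

V_B ≈ 0.939 V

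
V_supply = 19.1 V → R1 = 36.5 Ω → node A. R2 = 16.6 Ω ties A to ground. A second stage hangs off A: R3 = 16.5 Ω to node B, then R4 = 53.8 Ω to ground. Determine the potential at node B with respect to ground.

V_B ≈ 3.93 V

The second stage (R3 + R4 = 70.30 Ω) loads node A in parallel with R2.
Effective lower resistance at A: R2 ‖ 70.30 = 13.43 Ω.
So V_A = 19.1 × 0.2690 = 5.137 V.
Then the unloaded second divider: V_B = V_A × R4/(R3+R4) = 5.137 × 0.7653 = 3.931 V.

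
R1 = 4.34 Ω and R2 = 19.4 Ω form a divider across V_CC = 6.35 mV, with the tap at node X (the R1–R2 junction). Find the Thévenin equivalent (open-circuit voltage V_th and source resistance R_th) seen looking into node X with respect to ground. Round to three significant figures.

With X open, the divider is unloaded: V_th = 6.35 × 19.4/23.74 = 5.189 mV.
Zeroing V_CC shorts the top of R1 to ground, so R_th = R1 ‖ R2 = 3.547 Ω.

V_th ≈ 5.19 mV, R_th ≈ 3.55 Ω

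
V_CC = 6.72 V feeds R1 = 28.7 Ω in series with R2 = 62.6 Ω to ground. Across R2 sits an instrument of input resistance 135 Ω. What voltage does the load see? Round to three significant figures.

V_out ≈ 4.02 V

R2 ‖ R_L = (62.6 × 135)/(62.6 + 135) = 42.77 Ω.
Voltage divider with the loaded lower leg: V_out = 6.72 × 42.77/(28.7 + 42.77) = 6.72 × 0.5984 = 4.021 V.
(Unloaded it would be 4.61 V; the load pulls it down.)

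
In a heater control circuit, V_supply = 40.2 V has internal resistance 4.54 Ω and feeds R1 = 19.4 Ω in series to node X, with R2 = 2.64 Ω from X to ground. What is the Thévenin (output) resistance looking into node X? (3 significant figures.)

R_th ≈ 2.38 Ω

R1' = 4.54 + 19.4 = 23.94 Ω (source resistance + R1).
With V_supply suppressed (replaced by a short), R_th = R1' ‖ R2 = (23.94 × 2.64)/(23.94 + 2.64) = 2.378 Ω.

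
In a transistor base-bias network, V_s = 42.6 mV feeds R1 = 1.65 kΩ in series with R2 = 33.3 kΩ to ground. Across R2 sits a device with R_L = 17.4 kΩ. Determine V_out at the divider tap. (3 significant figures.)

V_out ≈ 37.2 mV

First combine the lower leg with the load: R2 ‖ R_L = 11.43 kΩ.
Now apply the divider: V_out = 42.6 × 0.8738 = 37.23 mV.
(Unloaded it would be 40.6 mV; the load pulls it down.)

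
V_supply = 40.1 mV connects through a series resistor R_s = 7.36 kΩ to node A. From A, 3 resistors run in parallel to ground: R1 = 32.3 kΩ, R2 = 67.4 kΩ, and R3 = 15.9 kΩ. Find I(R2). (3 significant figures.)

Equivalent of the parallel group: R_p = 9.201 kΩ.
V_A = 40.1 × 9.201/16.56 = 22.28 mV.
I(R2) = V_A / R2 = 22.28/67.4 = 0.3305 µA.
(Check via current divider: I_total = 2.421 µA; share G_k/ΣG = 0.1365 → same result.)

I ≈ 0.331 µA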